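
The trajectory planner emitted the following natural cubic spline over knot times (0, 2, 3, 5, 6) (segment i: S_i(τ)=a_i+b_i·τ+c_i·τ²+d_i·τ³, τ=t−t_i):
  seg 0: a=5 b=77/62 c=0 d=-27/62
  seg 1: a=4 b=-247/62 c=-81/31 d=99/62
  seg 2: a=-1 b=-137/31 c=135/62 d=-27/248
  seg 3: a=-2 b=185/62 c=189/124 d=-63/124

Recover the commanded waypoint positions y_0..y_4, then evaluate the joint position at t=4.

y_0 = S_0(0) = a_0 = 5
y_1 = S_1(0) = a_1 = 4
y_2 = S_2(0) = a_2 = -1
y_3 = S_3(0) = a_3 = -2
y_4 = S_3(1) = 2
t_q=4 is in segment 2 (τ=1); S_2(τ)=-831/248

y_0=5 y_1=4 y_2=-1 y_3=-2 y_4=2
S(4) = -831/248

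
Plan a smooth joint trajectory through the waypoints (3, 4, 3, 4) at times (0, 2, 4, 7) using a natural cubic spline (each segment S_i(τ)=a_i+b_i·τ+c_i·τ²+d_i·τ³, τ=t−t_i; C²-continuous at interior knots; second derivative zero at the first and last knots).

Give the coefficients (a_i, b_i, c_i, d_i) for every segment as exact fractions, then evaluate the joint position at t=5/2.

Δ: Δ0=1/2, Δ1=-1/2, Δ2=1/3
row 1: diag=8, rhs=-6; c'=1/4, d'=-3/4
row 2: denom=10−2·1/4=19/2; d'=(5−2·-3/4)/(19/2)=13/19
back: M2=13/19
back: M1=-3/4−1/4·13/19=-35/38
M: M0=0, M1=-35/38, M2=13/19, M3=0
seg 0: a=3, c=M0/2=0, d=(M1−M0)/(6·2)=-35/456, b=Δ0−h0·(2M0+M1)/6=46/57
seg 1: a=4, c=M1/2=-35/76, d=(M2−M1)/(6·2)=61/456, b=Δ1−h1·(2M1+M2)/6=-13/114
seg 2: a=3, c=M2/2=13/38, d=(M3−M2)/(6·3)=-13/342, b=Δ2−h2·(2M2+M3)/6=-20/57
t_q=5/2 → seg 1, τ=1/2; S=4+-13/114·τ+-35/76·τ²+61/456·τ³=4675/1216

  seg 0: a=3 b=46/57 c=0 d=-35/456
  seg 1: a=4 b=-13/114 c=-35/76 d=61/456
  seg 2: a=3 b=-20/57 c=13/38 d=-13/342
S(5/2) = 4675/1216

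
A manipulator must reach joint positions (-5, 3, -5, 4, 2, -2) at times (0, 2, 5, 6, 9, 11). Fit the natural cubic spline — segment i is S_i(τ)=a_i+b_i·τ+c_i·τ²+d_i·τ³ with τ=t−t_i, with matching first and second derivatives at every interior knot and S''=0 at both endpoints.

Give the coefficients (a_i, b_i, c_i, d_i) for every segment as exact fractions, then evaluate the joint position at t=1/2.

  seg 0: a=-5 b=10910/1647 c=0 d=-2161/3294
  seg 1: a=3 b=-2056/1647 c=-2161/549 d=17113/14823
  seg 2: a=-5 b=10385/1647 c=10630/1647 d=-688/183
  seg 3: a=4 b=13069/1647 c=-7946/1647 d=9671/14823
  seg 4: a=2 b=-5594/1647 c=575/549 d=-575/3294
S(1/2) = -15547/8784

Δ: Δ0=4, Δ1=-8/3, Δ2=9, Δ3=-2/3, Δ4=-2
row 1: diag=10, rhs=-40; c'=3/10, d'=-4
row 2: denom=8−3·3/10=71/10; d'=(70−3·-4)/(71/10)=820/71
row 3: denom=8−1·10/71=558/71; d'=(-58−1·820/71)/(558/71)=-823/93
row 4: denom=10−3·71/186=549/62; d'=(-8−3·-823/93)/(549/62)=1150/549
back: M4=1150/549
back: M3=-823/93−71/186·1150/549=-15892/1647
back: M2=820/71−10/71·-15892/1647=21260/1647
back: M1=-4−3/10·21260/1647=-4322/549
M: M0=0, M1=-4322/549, M2=21260/1647, M3=-15892/1647, M4=1150/549, M5=0
seg 0: a=-5, c=M0/2=0, d=(M1−M0)/(6·2)=-2161/3294, b=Δ0−h0·(2M0+M1)/6=10910/1647
seg 1: a=3, c=M1/2=-2161/549, d=(M2−M1)/(6·3)=17113/14823, b=Δ1−h1·(2M1+M2)/6=-2056/1647
seg 2: a=-5, c=M2/2=10630/1647, d=(M3−M2)/(6·1)=-688/183, b=Δ2−h2·(2M2+M3)/6=10385/1647
seg 3: a=4, c=M3/2=-7946/1647, d=(M4−M3)/(6·3)=9671/14823, b=Δ3−h3·(2M3+M4)/6=13069/1647
seg 4: a=2, c=M4/2=575/549, d=(M5−M4)/(6·2)=-575/3294, b=Δ4−h4·(2M4+M5)/6=-5594/1647
t_q=1/2 → seg 0, τ=1/2; S=-5+10910/1647·τ+0·τ²+-2161/3294·τ³=-15547/8784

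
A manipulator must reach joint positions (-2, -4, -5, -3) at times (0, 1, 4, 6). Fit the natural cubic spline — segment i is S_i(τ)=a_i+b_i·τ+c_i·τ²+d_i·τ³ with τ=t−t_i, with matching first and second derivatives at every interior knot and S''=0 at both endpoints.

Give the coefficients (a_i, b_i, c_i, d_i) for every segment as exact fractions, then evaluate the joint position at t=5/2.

Δ: Δ0=-2, Δ1=-1/3, Δ2=1
row 1: diag=8, rhs=10; c'=3/8, d'=5/4
row 2: denom=10−3·3/8=71/8; d'=(8−3·5/4)/(71/8)=34/71
back: M2=34/71
back: M1=5/4−3/8·34/71=76/71
M: M0=0, M1=76/71, M2=34/71, M3=0
seg 0: a=-2, c=M0/2=0, d=(M1−M0)/(6·1)=38/213, b=Δ0−h0·(2M0+M1)/6=-464/213
seg 1: a=-4, c=M1/2=38/71, d=(M2−M1)/(6·3)=-7/213, b=Δ1−h1·(2M1+M2)/6=-350/213
seg 2: a=-5, c=M2/2=17/71, d=(M3−M2)/(6·2)=-17/426, b=Δ2−h2·(2M2+M3)/6=145/213
t_q=5/2 → seg 1, τ=3/2; S=-4+-350/213·τ+38/71·τ²+-7/213·τ³=-3051/568

  seg 0: a=-2 b=-464/213 c=0 d=38/213
  seg 1: a=-4 b=-350/213 c=38/71 d=-7/213
  seg 2: a=-5 b=145/213 c=17/71 d=-17/426
S(5/2) = -3051/568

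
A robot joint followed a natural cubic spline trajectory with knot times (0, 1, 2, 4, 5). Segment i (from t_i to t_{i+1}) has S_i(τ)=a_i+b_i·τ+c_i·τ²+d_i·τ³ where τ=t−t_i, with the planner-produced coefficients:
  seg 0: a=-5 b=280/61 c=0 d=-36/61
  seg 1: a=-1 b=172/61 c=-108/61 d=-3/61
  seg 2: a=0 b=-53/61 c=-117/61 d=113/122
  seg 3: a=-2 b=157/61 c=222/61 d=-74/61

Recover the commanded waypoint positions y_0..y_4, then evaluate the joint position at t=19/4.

y_0 = S_0(0) = a_0 = -5
y_1 = S_1(0) = a_1 = -1
y_2 = S_2(0) = a_2 = 0
y_3 = S_3(0) = a_3 = -2
y_4 = S_3(1) = 3
t_q=19/4 is in segment 3 (τ=3/4); S_3(τ)=2861/1952

y_0=-5 y_1=-1 y_2=0 y_3=-2 y_4=3
S(19/4) = 2861/1952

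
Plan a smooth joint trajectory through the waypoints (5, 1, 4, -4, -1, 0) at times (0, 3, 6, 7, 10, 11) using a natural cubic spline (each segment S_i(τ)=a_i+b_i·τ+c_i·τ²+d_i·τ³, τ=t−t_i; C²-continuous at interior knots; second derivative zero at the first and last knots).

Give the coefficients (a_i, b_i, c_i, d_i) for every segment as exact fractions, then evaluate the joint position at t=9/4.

Δ: Δ0=-4/3, Δ1=1, Δ2=-8, Δ3=1, Δ4=1
row 1: diag=12, rhs=14; c'=1/4, d'=7/6
row 2: denom=8−3·1/4=29/4; d'=(-54−3·7/6)/(29/4)=-230/29
row 3: denom=8−1·4/29=228/29; d'=(54−1·-230/29)/(228/29)=449/57
row 4: denom=8−3·29/76=521/76; d'=(0−3·449/57)/(521/76)=-1796/521
back: M4=-1796/521
back: M3=449/57−29/76·-1796/521=14368/1563
back: M2=-230/29−4/29·14368/1563=-14378/1563
back: M1=7/6−1/4·-14378/1563=1806/521
M: M0=0, M1=1806/521, M2=-14378/1563, M3=14368/1563, M4=-1796/521, M5=0
seg 0: a=5, c=M0/2=0, d=(M1−M0)/(6·3)=301/1563, b=Δ0−h0·(2M0+M1)/6=-4793/1563
seg 1: a=1, c=M1/2=903/521, d=(M2−M1)/(6·3)=-9898/14067, b=Δ1−h1·(2M1+M2)/6=3334/1563
seg 2: a=4, c=M2/2=-7189/1563, d=(M3−M2)/(6·1)=1597/521, b=Δ2−h2·(2M2+M3)/6=-10106/1563
seg 3: a=-4, c=M3/2=7184/1563, d=(M4−M3)/(6·3)=-9878/14067, b=Δ3−h3·(2M3+M4)/6=-10111/1563
seg 4: a=-1, c=M4/2=-898/521, d=(M5−M4)/(6·1)=898/1563, b=Δ4−h4·(2M4+M5)/6=3359/1563
t_q=9/4 → seg 0, τ=9/4; S=5+-4793/1563·τ+0·τ²+301/1563·τ³=9799/33344

  seg 0: a=5 b=-4793/1563 c=0 d=301/1563
  seg 1: a=1 b=3334/1563 c=903/521 d=-9898/14067
  seg 2: a=4 b=-10106/1563 c=-7189/1563 d=1597/521
  seg 3: a=-4 b=-10111/1563 c=7184/1563 d=-9878/14067
  seg 4: a=-1 b=3359/1563 c=-898/521 d=898/1563
S(9/4) = 9799/33344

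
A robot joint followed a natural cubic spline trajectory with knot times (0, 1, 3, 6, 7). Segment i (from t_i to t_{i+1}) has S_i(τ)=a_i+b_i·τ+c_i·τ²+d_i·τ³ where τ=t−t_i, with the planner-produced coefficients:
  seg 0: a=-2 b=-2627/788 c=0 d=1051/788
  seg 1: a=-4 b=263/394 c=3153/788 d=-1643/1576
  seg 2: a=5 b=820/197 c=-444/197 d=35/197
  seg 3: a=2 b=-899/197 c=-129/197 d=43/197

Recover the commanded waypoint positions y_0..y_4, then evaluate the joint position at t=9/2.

y_0=-2 y_1=-4 y_2=5 y_3=2 y_4=-3
S(9/2) = 10673/1576

y_0 = S_0(0) = a_0 = -2
y_1 = S_1(0) = a_1 = -4
y_2 = S_2(0) = a_2 = 5
y_3 = S_3(0) = a_3 = 2
y_4 = S_3(1) = -3
t_q=9/2 is in segment 2 (τ=3/2); S_2(τ)=10673/1576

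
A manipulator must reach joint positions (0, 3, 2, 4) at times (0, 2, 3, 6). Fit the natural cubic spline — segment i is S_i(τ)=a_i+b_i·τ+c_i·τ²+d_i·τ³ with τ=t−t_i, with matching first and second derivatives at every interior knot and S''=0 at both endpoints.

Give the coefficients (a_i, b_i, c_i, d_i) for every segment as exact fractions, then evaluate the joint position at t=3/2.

Δ: Δ0=3/2, Δ1=-1, Δ2=2/3
row 1: diag=6, rhs=-15; c'=1/6, d'=-5/2
row 2: denom=8−1·1/6=47/6; d'=(10−1·-5/2)/(47/6)=75/47
back: M2=75/47
back: M1=-5/2−1/6·75/47=-130/47
M: M0=0, M1=-130/47, M2=75/47, M3=0
seg 0: a=0, c=M0/2=0, d=(M1−M0)/(6·2)=-65/282, b=Δ0−h0·(2M0+M1)/6=683/282
seg 1: a=3, c=M1/2=-65/47, d=(M2−M1)/(6·1)=205/282, b=Δ1−h1·(2M1+M2)/6=-97/282
seg 2: a=2, c=M2/2=75/94, d=(M3−M2)/(6·3)=-25/282, b=Δ2−h2·(2M2+M3)/6=-131/141
t_q=3/2 → seg 0, τ=3/2; S=0+683/282·τ+0·τ²+-65/282·τ³=2147/752

  seg 0: a=0 b=683/282 c=0 d=-65/282
  seg 1: a=3 b=-97/282 c=-65/47 d=205/282
  seg 2: a=2 b=-131/141 c=75/94 d=-25/282
S(3/2) = 2147/752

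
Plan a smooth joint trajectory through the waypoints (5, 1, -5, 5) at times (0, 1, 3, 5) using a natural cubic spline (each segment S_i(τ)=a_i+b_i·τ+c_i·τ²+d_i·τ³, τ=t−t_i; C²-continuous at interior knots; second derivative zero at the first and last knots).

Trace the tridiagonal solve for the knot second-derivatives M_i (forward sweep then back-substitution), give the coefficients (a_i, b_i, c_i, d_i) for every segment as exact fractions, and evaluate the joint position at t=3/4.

Δ: Δ0=-4, Δ1=-3, Δ2=5
row 1: diag=6, rhs=6; c'=1/3, d'=1
row 2: denom=8−2·1/3=22/3; d'=(48−2·1)/(22/3)=69/11
back: M2=69/11
back: M1=1−1/3·69/11=-12/11
M: M0=0, M1=-12/11, M2=69/11, M3=0
seg 0: a=5, c=M0/2=0, d=(M1−M0)/(6·1)=-2/11, b=Δ0−h0·(2M0+M1)/6=-42/11
seg 1: a=1, c=M1/2=-6/11, d=(M2−M1)/(6·2)=27/44, b=Δ1−h1·(2M1+M2)/6=-48/11
seg 2: a=-5, c=M2/2=69/22, d=(M3−M2)/(6·2)=-23/44, b=Δ2−h2·(2M2+M3)/6=9/11
t_q=3/4 → seg 0, τ=3/4; S=5+-42/11·τ+0·τ²+-2/11·τ³=725/352

  seg 0: a=5 b=-42/11 c=0 d=-2/11
  seg 1: a=1 b=-48/11 c=-6/11 d=27/44
  seg 2: a=-5 b=9/11 c=69/22 d=-23/44
S(3/4) = 725/352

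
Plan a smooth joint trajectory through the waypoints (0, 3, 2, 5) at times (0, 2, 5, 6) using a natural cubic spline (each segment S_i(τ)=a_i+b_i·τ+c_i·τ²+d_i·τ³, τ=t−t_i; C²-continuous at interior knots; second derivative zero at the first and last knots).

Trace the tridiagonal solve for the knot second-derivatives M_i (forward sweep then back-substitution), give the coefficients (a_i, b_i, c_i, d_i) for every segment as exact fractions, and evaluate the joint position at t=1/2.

  seg 0: a=0 b=935/426 c=0 d=-37/213
  seg 1: a=3 b=47/426 c=-74/71 d=127/426
  seg 2: a=2 b=406/213 c=233/142 d=-233/426
S(1/2) = 611/568

Δ: Δ0=3/2, Δ1=-1/3, Δ2=3
row 1: diag=10, rhs=-11; c'=3/10, d'=-11/10
row 2: denom=8−3·3/10=71/10; d'=(20−3·-11/10)/(71/10)=233/71
back: M2=233/71
back: M1=-11/10−3/10·233/71=-148/71
M: M0=0, M1=-148/71, M2=233/71, M3=0
seg 0: a=0, c=M0/2=0, d=(M1−M0)/(6·2)=-37/213, b=Δ0−h0·(2M0+M1)/6=935/426
seg 1: a=3, c=M1/2=-74/71, d=(M2−M1)/(6·3)=127/426, b=Δ1−h1·(2M1+M2)/6=47/426
seg 2: a=2, c=M2/2=233/142, d=(M3−M2)/(6·1)=-233/426, b=Δ2−h2·(2M2+M3)/6=406/213
t_q=1/2 → seg 0, τ=1/2; S=0+935/426·τ+0·τ²+-37/213·τ³=611/568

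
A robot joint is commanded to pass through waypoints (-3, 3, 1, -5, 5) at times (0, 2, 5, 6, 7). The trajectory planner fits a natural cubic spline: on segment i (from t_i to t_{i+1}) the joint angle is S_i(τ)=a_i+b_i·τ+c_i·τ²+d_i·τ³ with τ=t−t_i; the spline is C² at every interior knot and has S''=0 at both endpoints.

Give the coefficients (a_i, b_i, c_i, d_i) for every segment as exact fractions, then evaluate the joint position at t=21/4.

  seg 0: a=-3 b=1238/411 c=0 d=-5/1644
  seg 1: a=3 b=1223/411 c=-5/274 d=-983/2466
  seg 2: a=1 b=-6491/822 c=-494/137 d=4523/822
  seg 3: a=-5 b=575/411 c=3535/274 d=-3535/822
S(21/4) = -19527/17536

Δ: Δ0=3, Δ1=-2/3, Δ2=-6, Δ3=10
row 1: diag=10, rhs=-22; c'=3/10, d'=-11/5
row 2: denom=8−3·3/10=71/10; d'=(-32−3·-11/5)/(71/10)=-254/71
row 3: denom=4−1·10/71=274/71; d'=(96−1·-254/71)/(274/71)=3535/137
back: M3=3535/137
back: M2=-254/71−10/71·3535/137=-988/137
back: M1=-11/5−3/10·-988/137=-5/137
M: M0=0, M1=-5/137, M2=-988/137, M3=3535/137, M4=0
seg 0: a=-3, c=M0/2=0, d=(M1−M0)/(6·2)=-5/1644, b=Δ0−h0·(2M0+M1)/6=1238/411
seg 1: a=3, c=M1/2=-5/274, d=(M2−M1)/(6·3)=-983/2466, b=Δ1−h1·(2M1+M2)/6=1223/411
seg 2: a=1, c=M2/2=-494/137, d=(M3−M2)/(6·1)=4523/822, b=Δ2−h2·(2M2+M3)/6=-6491/822
seg 3: a=-5, c=M3/2=3535/274, d=(M4−M3)/(6·1)=-3535/822, b=Δ3−h3·(2M3+M4)/6=575/411
t_q=21/4 → seg 2, τ=1/4; S=1+-6491/822·τ+-494/137·τ²+4523/822·τ³=-19527/17536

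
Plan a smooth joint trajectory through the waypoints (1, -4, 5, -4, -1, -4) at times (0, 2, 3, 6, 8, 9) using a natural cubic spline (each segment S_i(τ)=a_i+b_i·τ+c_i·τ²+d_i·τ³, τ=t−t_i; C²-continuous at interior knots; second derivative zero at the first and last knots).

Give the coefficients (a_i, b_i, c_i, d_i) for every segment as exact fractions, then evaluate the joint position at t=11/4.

  seg 0: a=1 b=-4098/577 c=0 d=5311/4616
  seg 1: a=-4 b=7737/1154 c=15933/2308 d=-10635/2308
  seg 2: a=5 b=15435/2308 c=-3993/577 d=8519/6924
  seg 3: a=-4 b=-1863/1154 c=9585/2308 d=-5991/4616
  seg 4: a=-1 b=-333/577 c=-2097/577 d=699/577
S(11/4) = 438347/147712

Δ: Δ0=-5/2, Δ1=9, Δ2=-3, Δ3=3/2, Δ4=-3
row 1: diag=6, rhs=69; c'=1/6, d'=23/2
row 2: denom=8−1·1/6=47/6; d'=(-72−1·23/2)/(47/6)=-501/47
row 3: denom=10−3·18/47=416/47; d'=(27−3·-501/47)/(416/47)=693/104
row 4: denom=6−2·47/208=577/104; d'=(-27−2·693/104)/(577/104)=-4194/577
back: M4=-4194/577
back: M3=693/104−47/208·-4194/577=9585/1154
back: M2=-501/47−18/47·9585/1154=-7986/577
back: M1=23/2−1/6·-7986/577=15933/1154
M: M0=0, M1=15933/1154, M2=-7986/577, M3=9585/1154, M4=-4194/577, M5=0
seg 0: a=1, c=M0/2=0, d=(M1−M0)/(6·2)=5311/4616, b=Δ0−h0·(2M0+M1)/6=-4098/577
seg 1: a=-4, c=M1/2=15933/2308, d=(M2−M1)/(6·1)=-10635/2308, b=Δ1−h1·(2M1+M2)/6=7737/1154
seg 2: a=5, c=M2/2=-3993/577, d=(M3−M2)/(6·3)=8519/6924, b=Δ2−h2·(2M2+M3)/6=15435/2308
seg 3: a=-4, c=M3/2=9585/2308, d=(M4−M3)/(6·2)=-5991/4616, b=Δ3−h3·(2M3+M4)/6=-1863/1154
seg 4: a=-1, c=M4/2=-2097/577, d=(M5−M4)/(6·1)=699/577, b=Δ4−h4·(2M4+M5)/6=-333/577
t_q=11/4 → seg 1, τ=3/4; S=-4+7737/1154·τ+15933/2308·τ²+-10635/2308·τ³=438347/147712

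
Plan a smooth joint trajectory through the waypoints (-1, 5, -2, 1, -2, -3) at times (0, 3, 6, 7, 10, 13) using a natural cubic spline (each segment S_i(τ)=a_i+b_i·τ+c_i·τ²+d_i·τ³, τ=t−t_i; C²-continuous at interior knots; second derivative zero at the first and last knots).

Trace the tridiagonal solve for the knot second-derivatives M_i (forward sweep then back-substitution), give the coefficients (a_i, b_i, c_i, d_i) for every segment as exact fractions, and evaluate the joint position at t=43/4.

Δ: Δ0=2, Δ1=-7/3, Δ2=3, Δ3=-1, Δ4=-1/3
row 1: diag=12, rhs=-26; c'=1/4, d'=-13/6
row 2: denom=8−3·1/4=29/4; d'=(32−3·-13/6)/(29/4)=154/29
row 3: denom=8−1·4/29=228/29; d'=(-24−1·154/29)/(228/29)=-425/114
row 4: denom=12−3·29/76=825/76; d'=(4−3·-425/114)/(825/76)=1154/825
back: M4=1154/825
back: M3=-425/114−29/76·1154/825=-1172/275
back: M2=154/29−4/29·-1172/275=1622/275
back: M1=-13/6−1/4·1622/275=-3004/825
M: M0=0, M1=-3004/825, M2=1622/275, M3=-1172/275, M4=1154/825, M5=0
seg 0: a=-1, c=M0/2=0, d=(M1−M0)/(6·3)=-1502/7425, b=Δ0−h0·(2M0+M1)/6=3152/825
seg 1: a=5, c=M1/2=-1502/825, d=(M2−M1)/(6·3)=787/1485, b=Δ1−h1·(2M1+M2)/6=-1354/825
seg 2: a=-2, c=M2/2=811/275, d=(M3−M2)/(6·1)=-127/75, b=Δ2−h2·(2M2+M3)/6=1439/825
seg 3: a=1, c=M3/2=-586/275, d=(M4−M3)/(6·3)=467/1485, b=Δ3−h3·(2M3+M4)/6=2114/825
seg 4: a=-2, c=M4/2=577/825, d=(M5−M4)/(6·3)=-577/7425, b=Δ4−h4·(2M4+M5)/6=-1429/825
t_q=43/4 → seg 4, τ=3/4; S=-2+-1429/825·τ+577/825·τ²+-577/7425·τ³=-51717/17600

  seg 0: a=-1 b=3152/825 c=0 d=-1502/7425
  seg 1: a=5 b=-1354/825 c=-1502/825 d=787/1485
  seg 2: a=-2 b=1439/825 c=811/275 d=-127/75
  seg 3: a=1 b=2114/825 c=-586/275 d=467/1485
  seg 4: a=-2 b=-1429/825 c=577/825 d=-577/7425
S(43/4) = -51717/17600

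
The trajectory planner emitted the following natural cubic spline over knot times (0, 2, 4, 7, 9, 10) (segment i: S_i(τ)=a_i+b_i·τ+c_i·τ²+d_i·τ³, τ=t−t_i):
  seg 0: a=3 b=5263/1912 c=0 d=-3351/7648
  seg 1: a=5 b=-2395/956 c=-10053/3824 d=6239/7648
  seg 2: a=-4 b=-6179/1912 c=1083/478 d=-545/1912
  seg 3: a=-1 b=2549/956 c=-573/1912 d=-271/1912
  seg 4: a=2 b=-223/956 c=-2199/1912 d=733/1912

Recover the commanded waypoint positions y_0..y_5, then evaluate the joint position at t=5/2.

y_0=3 y_1=5 y_2=-4 y_3=-1 y_4=2 y_5=1
S(5/2) = 195307/61184

y_0 = S_0(0) = a_0 = 3
y_1 = S_1(0) = a_1 = 5
y_2 = S_2(0) = a_2 = -4
y_3 = S_3(0) = a_3 = -1
y_4 = S_4(0) = a_4 = 2
y_5 = S_4(1) = 1
t_q=5/2 is in segment 1 (τ=1/2); S_1(τ)=195307/61184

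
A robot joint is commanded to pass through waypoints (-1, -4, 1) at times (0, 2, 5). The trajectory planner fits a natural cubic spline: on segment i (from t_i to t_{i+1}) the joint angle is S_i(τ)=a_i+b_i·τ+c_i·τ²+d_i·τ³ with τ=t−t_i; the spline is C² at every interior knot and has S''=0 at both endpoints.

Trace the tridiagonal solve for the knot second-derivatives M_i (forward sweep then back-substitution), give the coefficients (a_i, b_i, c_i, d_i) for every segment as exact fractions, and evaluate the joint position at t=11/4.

Δ: Δ0=-3/2, Δ1=5/3
row 1: diag=10, rhs=19; c'=3/10, d'=19/10
back: M1=19/10
M: M0=0, M1=19/10, M2=0
seg 0: a=-1, c=M0/2=0, d=(M1−M0)/(6·2)=19/120, b=Δ0−h0·(2M0+M1)/6=-32/15
seg 1: a=-4, c=M1/2=19/20, d=(M2−M1)/(6·3)=-19/180, b=Δ1−h1·(2M1+M2)/6=-7/30
t_q=11/4 → seg 1, τ=3/4; S=-4+-7/30·τ+19/20·τ²+-19/180·τ³=-4717/1280

  seg 0: a=-1 b=-32/15 c=0 d=19/120
  seg 1: a=-4 b=-7/30 c=19/20 d=-19/180
S(11/4) = -4717/1280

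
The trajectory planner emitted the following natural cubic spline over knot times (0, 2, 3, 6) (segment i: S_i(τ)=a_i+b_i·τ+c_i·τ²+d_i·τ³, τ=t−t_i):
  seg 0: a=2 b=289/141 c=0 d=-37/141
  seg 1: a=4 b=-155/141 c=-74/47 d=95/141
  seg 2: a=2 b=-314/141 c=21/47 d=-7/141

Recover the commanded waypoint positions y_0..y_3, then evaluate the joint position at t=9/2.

y_0 = S_0(0) = a_0 = 2
y_1 = S_1(0) = a_1 = 4
y_2 = S_2(0) = a_2 = 2
y_3 = S_2(3) = -2
t_q=9/2 is in segment 2 (τ=3/2); S_2(τ)=-189/376

y_0=2 y_1=4 y_2=2 y_3=-2
S(9/2) = -189/376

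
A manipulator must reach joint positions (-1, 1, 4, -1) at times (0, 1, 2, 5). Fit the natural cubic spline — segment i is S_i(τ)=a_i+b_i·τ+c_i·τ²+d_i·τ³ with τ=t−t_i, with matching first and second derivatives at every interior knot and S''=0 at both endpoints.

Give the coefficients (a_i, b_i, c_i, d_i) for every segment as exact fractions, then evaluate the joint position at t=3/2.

Δ: Δ0=2, Δ1=3, Δ2=-5/3
row 1: diag=4, rhs=6; c'=1/4, d'=3/2
row 2: denom=8−1·1/4=31/4; d'=(-28−1·3/2)/(31/4)=-118/31
back: M2=-118/31
back: M1=3/2−1/4·-118/31=76/31
M: M0=0, M1=76/31, M2=-118/31, M3=0
seg 0: a=-1, c=M0/2=0, d=(M1−M0)/(6·1)=38/93, b=Δ0−h0·(2M0+M1)/6=148/93
seg 1: a=1, c=M1/2=38/31, d=(M2−M1)/(6·1)=-97/93, b=Δ1−h1·(2M1+M2)/6=262/93
seg 2: a=4, c=M2/2=-59/31, d=(M3−M2)/(6·3)=59/279, b=Δ2−h2·(2M2+M3)/6=199/93
t_q=3/2 → seg 1, τ=1/2; S=1+262/93·τ+38/31·τ²+-97/93·τ³=641/248

  seg 0: a=-1 b=148/93 c=0 d=38/93
  seg 1: a=1 b=262/93 c=38/31 d=-97/93
  seg 2: a=4 b=199/93 c=-59/31 d=59/279
S(3/2) = 641/248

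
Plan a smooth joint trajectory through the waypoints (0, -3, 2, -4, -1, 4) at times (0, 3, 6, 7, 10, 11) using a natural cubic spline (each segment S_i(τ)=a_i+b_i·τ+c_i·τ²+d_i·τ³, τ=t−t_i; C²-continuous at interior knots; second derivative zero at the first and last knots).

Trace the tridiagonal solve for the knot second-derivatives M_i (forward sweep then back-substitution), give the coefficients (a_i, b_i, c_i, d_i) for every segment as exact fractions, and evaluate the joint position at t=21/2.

Δ: Δ0=-1, Δ1=5/3, Δ2=-6, Δ3=1, Δ4=5
row 1: diag=12, rhs=16; c'=1/4, d'=4/3
row 2: denom=8−3·1/4=29/4; d'=(-46−3·4/3)/(29/4)=-200/29
row 3: denom=8−1·4/29=228/29; d'=(42−1·-200/29)/(228/29)=709/114
row 4: denom=8−3·29/76=521/76; d'=(24−3·709/114)/(521/76)=406/521
back: M4=406/521
back: M3=709/114−29/76·406/521=9256/1563
back: M2=-200/29−4/29·9256/1563=-12056/1563
back: M1=4/3−1/4·-12056/1563=5098/1563
M: M0=0, M1=5098/1563, M2=-12056/1563, M3=9256/1563, M4=406/521, M5=0
seg 0: a=0, c=M0/2=0, d=(M1−M0)/(6·3)=2549/14067, b=Δ0−h0·(2M0+M1)/6=-4112/1563
seg 1: a=-3, c=M1/2=2549/1563, d=(M2−M1)/(6·3)=-953/1563, b=Δ1−h1·(2M1+M2)/6=3535/1563
seg 2: a=2, c=M2/2=-6028/1563, d=(M3−M2)/(6·1)=1184/521, b=Δ2−h2·(2M2+M3)/6=-6902/1563
seg 3: a=-4, c=M3/2=4628/1563, d=(M4−M3)/(6·3)=-4019/14067, b=Δ3−h3·(2M3+M4)/6=-8302/1563
seg 4: a=-1, c=M4/2=203/521, d=(M5−M4)/(6·1)=-203/1563, b=Δ4−h4·(2M4+M5)/6=7409/1563
t_q=21/2 → seg 4, τ=1/2; S=-1+7409/1563·τ+203/521·τ²+-203/1563·τ³=6049/4168

  seg 0: a=0 b=-4112/1563 c=0 d=2549/14067
  seg 1: a=-3 b=3535/1563 c=2549/1563 d=-953/1563
  seg 2: a=2 b=-6902/1563 c=-6028/1563 d=1184/521
  seg 3: a=-4 b=-8302/1563 c=4628/1563 d=-4019/14067
  seg 4: a=-1 b=7409/1563 c=203/521 d=-203/1563
S(21/2) = 6049/4168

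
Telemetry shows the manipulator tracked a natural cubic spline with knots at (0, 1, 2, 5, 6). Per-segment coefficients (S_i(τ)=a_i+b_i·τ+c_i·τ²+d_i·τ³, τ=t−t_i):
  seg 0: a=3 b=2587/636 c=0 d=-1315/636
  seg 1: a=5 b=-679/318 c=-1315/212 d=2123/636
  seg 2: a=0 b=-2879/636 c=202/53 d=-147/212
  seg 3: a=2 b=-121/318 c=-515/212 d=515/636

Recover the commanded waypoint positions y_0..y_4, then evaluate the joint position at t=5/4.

y_0 = S_0(0) = a_0 = 3
y_1 = S_1(0) = a_1 = 5
y_2 = S_2(0) = a_2 = 0
y_3 = S_3(0) = a_3 = 2
y_4 = S_3(1) = 0
t_q=5/4 is in segment 1 (τ=1/4); S_1(τ)=56045/13568

y_0=3 y_1=5 y_2=0 y_3=2 y_4=0
S(5/4) = 56045/13568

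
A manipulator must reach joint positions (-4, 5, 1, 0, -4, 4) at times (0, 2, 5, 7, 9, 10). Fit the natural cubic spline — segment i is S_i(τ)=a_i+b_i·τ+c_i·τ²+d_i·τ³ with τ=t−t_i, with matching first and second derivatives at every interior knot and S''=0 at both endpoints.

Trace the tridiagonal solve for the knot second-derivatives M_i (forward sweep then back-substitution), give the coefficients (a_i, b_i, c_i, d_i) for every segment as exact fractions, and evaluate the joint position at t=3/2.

  seg 0: a=-4 b=33539/5646 c=0 d=-2033/5646
  seg 1: a=5 b=9143/5646 c=-2033/941 d=6641/16938
  seg 2: a=1 b=-2138/2823 c=2575/1882 d=-13997/22584
  seg 3: a=0 b=-15367/5646 c=-8847/3764 d=3827/2823
  seg 4: a=-4 b=23399/5646 c=21769/3764 d=-21769/11292
S(3/2) = 55635/15056

Δ: Δ0=9/2, Δ1=-4/3, Δ2=-1/2, Δ3=-2, Δ4=8
row 1: diag=10, rhs=-35; c'=3/10, d'=-7/2
row 2: denom=10−3·3/10=91/10; d'=(5−3·-7/2)/(91/10)=155/91
row 3: denom=8−2·20/91=688/91; d'=(-9−2·155/91)/(688/91)=-1129/688
row 4: denom=6−2·91/344=941/172; d'=(60−2·-1129/688)/(941/172)=21769/1882
back: M4=21769/1882
back: M3=-1129/688−91/344·21769/1882=-8847/1882
back: M2=155/91−20/91·-8847/1882=2575/941
back: M1=-7/2−3/10·2575/941=-4066/941
M: M0=0, M1=-4066/941, M2=2575/941, M3=-8847/1882, M4=21769/1882, M5=0
seg 0: a=-4, c=M0/2=0, d=(M1−M0)/(6·2)=-2033/5646, b=Δ0−h0·(2M0+M1)/6=33539/5646
seg 1: a=5, c=M1/2=-2033/941, d=(M2−M1)/(6·3)=6641/16938, b=Δ1−h1·(2M1+M2)/6=9143/5646
seg 2: a=1, c=M2/2=2575/1882, d=(M3−M2)/(6·2)=-13997/22584, b=Δ2−h2·(2M2+M3)/6=-2138/2823
seg 3: a=0, c=M3/2=-8847/3764, d=(M4−M3)/(6·2)=3827/2823, b=Δ3−h3·(2M3+M4)/6=-15367/5646
seg 4: a=-4, c=M4/2=21769/3764, d=(M5−M4)/(6·1)=-21769/11292, b=Δ4−h4·(2M4+M5)/6=23399/5646
t_q=3/2 → seg 0, τ=3/2; S=-4+33539/5646·τ+0·τ²+-2033/5646·τ³=55635/15056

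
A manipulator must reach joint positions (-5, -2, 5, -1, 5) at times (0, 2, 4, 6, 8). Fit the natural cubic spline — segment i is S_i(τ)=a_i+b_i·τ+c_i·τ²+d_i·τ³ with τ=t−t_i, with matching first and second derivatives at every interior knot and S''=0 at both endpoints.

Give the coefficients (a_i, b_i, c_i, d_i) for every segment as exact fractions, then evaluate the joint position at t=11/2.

Δ: Δ0=3/2, Δ1=7/2, Δ2=-3, Δ3=3
row 1: diag=8, rhs=12; c'=1/4, d'=3/2
row 2: denom=8−2·1/4=15/2; d'=(-39−2·3/2)/(15/2)=-28/5
row 3: denom=8−2·4/15=112/15; d'=(36−2·-28/5)/(112/15)=177/28
back: M3=177/28
back: M2=-28/5−4/15·177/28=-51/7
back: M1=3/2−1/4·-51/7=93/28
M: M0=0, M1=93/28, M2=-51/7, M3=177/28, M4=0
seg 0: a=-5, c=M0/2=0, d=(M1−M0)/(6·2)=31/112, b=Δ0−h0·(2M0+M1)/6=11/28
seg 1: a=-2, c=M1/2=93/56, d=(M2−M1)/(6·2)=-99/112, b=Δ1−h1·(2M1+M2)/6=26/7
seg 2: a=5, c=M2/2=-51/14, d=(M3−M2)/(6·2)=127/112, b=Δ2−h2·(2M2+M3)/6=-1/4
seg 3: a=-1, c=M3/2=177/56, d=(M4−M3)/(6·2)=-59/112, b=Δ3−h3·(2M3+M4)/6=-17/14
t_q=11/2 → seg 2, τ=3/2; S=5+-1/4·τ+-51/14·τ²+127/112·τ³=229/896

  seg 0: a=-5 b=11/28 c=0 d=31/112
  seg 1: a=-2 b=26/7 c=93/56 d=-99/112
  seg 2: a=5 b=-1/4 c=-51/14 d=127/112
  seg 3: a=-1 b=-17/14 c=177/56 d=-59/112
S(11/2) = 229/896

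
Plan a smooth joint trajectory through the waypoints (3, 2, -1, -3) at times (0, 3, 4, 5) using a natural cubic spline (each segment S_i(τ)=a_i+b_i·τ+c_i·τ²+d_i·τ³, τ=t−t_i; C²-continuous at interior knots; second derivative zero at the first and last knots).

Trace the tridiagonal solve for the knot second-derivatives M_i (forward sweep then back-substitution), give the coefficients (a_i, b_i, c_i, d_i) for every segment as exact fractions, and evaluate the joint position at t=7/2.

Δ: Δ0=-1/3, Δ1=-3, Δ2=-2
row 1: diag=8, rhs=-16; c'=1/8, d'=-2
row 2: denom=4−1·1/8=31/8; d'=(6−1·-2)/(31/8)=64/31
back: M2=64/31
back: M1=-2−1/8·64/31=-70/31
M: M0=0, M1=-70/31, M2=64/31, M3=0
seg 0: a=3, c=M0/2=0, d=(M1−M0)/(6·3)=-35/279, b=Δ0−h0·(2M0+M1)/6=74/93
seg 1: a=2, c=M1/2=-35/31, d=(M2−M1)/(6·1)=67/93, b=Δ1−h1·(2M1+M2)/6=-241/93
seg 2: a=-1, c=M2/2=32/31, d=(M3−M2)/(6·1)=-32/93, b=Δ2−h2·(2M2+M3)/6=-250/93
t_q=7/2 → seg 1, τ=1/2; S=2+-241/93·τ+-35/31·τ²+67/93·τ³=127/248

  seg 0: a=3 b=74/93 c=0 d=-35/279
  seg 1: a=2 b=-241/93 c=-35/31 d=67/93
  seg 2: a=-1 b=-250/93 c=32/31 d=-32/93
S(7/2) = 127/248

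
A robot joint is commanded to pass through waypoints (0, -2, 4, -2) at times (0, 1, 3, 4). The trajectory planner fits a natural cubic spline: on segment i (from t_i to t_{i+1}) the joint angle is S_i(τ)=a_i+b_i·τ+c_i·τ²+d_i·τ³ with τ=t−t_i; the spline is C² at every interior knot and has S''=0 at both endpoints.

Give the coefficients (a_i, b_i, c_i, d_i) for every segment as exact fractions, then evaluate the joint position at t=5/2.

  seg 0: a=0 b=-7/2 c=0 d=3/2
  seg 1: a=-2 b=1 c=9/2 d=-7/4
  seg 2: a=4 b=-2 c=-6 d=2
S(5/2) = 119/32

Δ: Δ0=-2, Δ1=3, Δ2=-6
row 1: diag=6, rhs=30; c'=1/3, d'=5
row 2: denom=6−2·1/3=16/3; d'=(-54−2·5)/(16/3)=-12
back: M2=-12
back: M1=5−1/3·-12=9
M: M0=0, M1=9, M2=-12, M3=0
seg 0: a=0, c=M0/2=0, d=(M1−M0)/(6·1)=3/2, b=Δ0−h0·(2M0+M1)/6=-7/2
seg 1: a=-2, c=M1/2=9/2, d=(M2−M1)/(6·2)=-7/4, b=Δ1−h1·(2M1+M2)/6=1
seg 2: a=4, c=M2/2=-6, d=(M3−M2)/(6·1)=2, b=Δ2−h2·(2M2+M3)/6=-2
t_q=5/2 → seg 1, τ=3/2; S=-2+1·τ+9/2·τ²+-7/4·τ³=119/32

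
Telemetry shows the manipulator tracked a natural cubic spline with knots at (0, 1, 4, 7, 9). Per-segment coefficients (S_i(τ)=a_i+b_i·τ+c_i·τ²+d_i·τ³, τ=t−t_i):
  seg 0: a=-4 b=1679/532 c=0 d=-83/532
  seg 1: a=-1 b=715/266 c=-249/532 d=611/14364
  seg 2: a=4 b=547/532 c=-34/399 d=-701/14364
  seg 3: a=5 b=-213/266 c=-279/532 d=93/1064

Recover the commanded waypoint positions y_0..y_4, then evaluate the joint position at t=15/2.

y_0=-4 y_1=-1 y_2=4 y_3=5 y_4=2
S(15/2) = 5447/1216

y_0 = S_0(0) = a_0 = -4
y_1 = S_1(0) = a_1 = -1
y_2 = S_2(0) = a_2 = 4
y_3 = S_3(0) = a_3 = 5
y_4 = S_3(2) = 2
t_q=15/2 is in segment 3 (τ=1/2); S_3(τ)=5447/1216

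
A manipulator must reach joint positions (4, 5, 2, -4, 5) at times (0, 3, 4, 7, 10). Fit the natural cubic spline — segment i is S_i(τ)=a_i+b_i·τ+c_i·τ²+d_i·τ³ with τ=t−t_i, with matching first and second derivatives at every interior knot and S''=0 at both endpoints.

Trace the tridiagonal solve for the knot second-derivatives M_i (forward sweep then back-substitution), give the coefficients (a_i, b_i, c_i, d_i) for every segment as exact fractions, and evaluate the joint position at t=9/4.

  seg 0: a=4 b=121/76 c=0 d=-287/2052
  seg 1: a=5 b=-83/38 c=-287/228 d=101/228
  seg 2: a=2 b=-769/228 c=4/57 d=265/2052
  seg 3: a=-4 b=61/114 c=281/228 d=-281/2052
S(9/4) = 29131/4864

Δ: Δ0=1/3, Δ1=-3, Δ2=-2, Δ3=3
row 1: diag=8, rhs=-20; c'=1/8, d'=-5/2
row 2: denom=8−1·1/8=63/8; d'=(6−1·-5/2)/(63/8)=68/63
row 3: denom=12−3·8/21=76/7; d'=(30−3·68/63)/(76/7)=281/114
back: M3=281/114
back: M2=68/63−8/21·281/114=8/57
back: M1=-5/2−1/8·8/57=-287/114
M: M0=0, M1=-287/114, M2=8/57, M3=281/114, M4=0
seg 0: a=4, c=M0/2=0, d=(M1−M0)/(6·3)=-287/2052, b=Δ0−h0·(2M0+M1)/6=121/76
seg 1: a=5, c=M1/2=-287/228, d=(M2−M1)/(6·1)=101/228, b=Δ1−h1·(2M1+M2)/6=-83/38
seg 2: a=2, c=M2/2=4/57, d=(M3−M2)/(6·3)=265/2052, b=Δ2−h2·(2M2+M3)/6=-769/228
seg 3: a=-4, c=M3/2=281/228, d=(M4−M3)/(6·3)=-281/2052, b=Δ3−h3·(2M3+M4)/6=61/114
t_q=9/4 → seg 0, τ=9/4; S=4+121/76·τ+0·τ²+-287/2052·τ³=29131/4864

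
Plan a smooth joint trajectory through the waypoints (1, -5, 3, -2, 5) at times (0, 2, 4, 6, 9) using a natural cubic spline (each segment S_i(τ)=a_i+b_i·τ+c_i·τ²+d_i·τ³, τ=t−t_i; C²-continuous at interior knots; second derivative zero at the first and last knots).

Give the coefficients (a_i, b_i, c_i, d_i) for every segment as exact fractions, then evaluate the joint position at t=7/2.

  seg 0: a=1 b=-1150/213 c=0 d=511/852
  seg 1: a=-5 b=383/213 c=511/142 d=-266/213
  seg 2: a=3 b=257/213 c=-553/142 d=1739/1704
  seg 3: a=-2 b=-905/426 c=633/284 d=-211/852
S(7/2) = 897/568

Δ: Δ0=-3, Δ1=4, Δ2=-5/2, Δ3=7/3
row 1: diag=8, rhs=42; c'=1/4, d'=21/4
row 2: denom=8−2·1/4=15/2; d'=(-39−2·21/4)/(15/2)=-33/5
row 3: denom=10−2·4/15=142/15; d'=(29−2·-33/5)/(142/15)=633/142
back: M3=633/142
back: M2=-33/5−4/15·633/142=-553/71
back: M1=21/4−1/4·-553/71=511/71
M: M0=0, M1=511/71, M2=-553/71, M3=633/142, M4=0
seg 0: a=1, c=M0/2=0, d=(M1−M0)/(6·2)=511/852, b=Δ0−h0·(2M0+M1)/6=-1150/213
seg 1: a=-5, c=M1/2=511/142, d=(M2−M1)/(6·2)=-266/213, b=Δ1−h1·(2M1+M2)/6=383/213
seg 2: a=3, c=M2/2=-553/142, d=(M3−M2)/(6·2)=1739/1704, b=Δ2−h2·(2M2+M3)/6=257/213
seg 3: a=-2, c=M3/2=633/284, d=(M4−M3)/(6·3)=-211/852, b=Δ3−h3·(2M3+M4)/6=-905/426
t_q=7/2 → seg 1, τ=3/2; S=-5+383/213·τ+511/142·τ²+-266/213·τ³=897/568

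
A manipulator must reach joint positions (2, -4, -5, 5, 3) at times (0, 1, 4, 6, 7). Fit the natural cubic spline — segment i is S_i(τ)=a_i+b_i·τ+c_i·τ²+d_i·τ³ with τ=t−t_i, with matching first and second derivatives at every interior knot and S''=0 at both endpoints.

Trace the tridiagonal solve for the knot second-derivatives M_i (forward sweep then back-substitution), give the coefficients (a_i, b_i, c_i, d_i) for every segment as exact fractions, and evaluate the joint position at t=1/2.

  seg 0: a=2 b=-3815/591 c=0 d=269/591
  seg 1: a=-4 b=-3008/591 c=269/197 d=130/1773
  seg 2: a=-5 b=3004/591 c=399/197 d=-2443/2364
  seg 3: a=5 b=463/591 c=-1645/394 d=1645/1182
S(1/2) = -1845/1576

Δ: Δ0=-6, Δ1=-1/3, Δ2=5, Δ3=-2
row 1: diag=8, rhs=34; c'=3/8, d'=17/4
row 2: denom=10−3·3/8=71/8; d'=(32−3·17/4)/(71/8)=154/71
row 3: denom=6−2·16/71=394/71; d'=(-42−2·154/71)/(394/71)=-1645/197
back: M3=-1645/197
back: M2=154/71−16/71·-1645/197=798/197
back: M1=17/4−3/8·798/197=538/197
M: M0=0, M1=538/197, M2=798/197, M3=-1645/197, M4=0
seg 0: a=2, c=M0/2=0, d=(M1−M0)/(6·1)=269/591, b=Δ0−h0·(2M0+M1)/6=-3815/591
seg 1: a=-4, c=M1/2=269/197, d=(M2−M1)/(6·3)=130/1773, b=Δ1−h1·(2M1+M2)/6=-3008/591
seg 2: a=-5, c=M2/2=399/197, d=(M3−M2)/(6·2)=-2443/2364, b=Δ2−h2·(2M2+M3)/6=3004/591
seg 3: a=5, c=M3/2=-1645/394, d=(M4−M3)/(6·1)=1645/1182, b=Δ3−h3·(2M3+M4)/6=463/591
t_q=1/2 → seg 0, τ=1/2; S=2+-3815/591·τ+0·τ²+269/591·τ³=-1845/1576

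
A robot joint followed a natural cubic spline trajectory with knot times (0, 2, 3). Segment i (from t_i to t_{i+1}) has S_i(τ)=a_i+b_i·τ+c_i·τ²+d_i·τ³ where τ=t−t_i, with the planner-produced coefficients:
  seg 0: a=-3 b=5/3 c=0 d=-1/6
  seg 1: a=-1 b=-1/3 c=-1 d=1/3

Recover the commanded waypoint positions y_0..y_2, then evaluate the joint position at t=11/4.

y_0 = S_0(0) = a_0 = -3
y_1 = S_1(0) = a_1 = -1
y_2 = S_1(1) = -2
t_q=11/4 is in segment 1 (τ=3/4); S_1(τ)=-107/64

y_0=-3 y_1=-1 y_2=-2
S(11/4) = -107/64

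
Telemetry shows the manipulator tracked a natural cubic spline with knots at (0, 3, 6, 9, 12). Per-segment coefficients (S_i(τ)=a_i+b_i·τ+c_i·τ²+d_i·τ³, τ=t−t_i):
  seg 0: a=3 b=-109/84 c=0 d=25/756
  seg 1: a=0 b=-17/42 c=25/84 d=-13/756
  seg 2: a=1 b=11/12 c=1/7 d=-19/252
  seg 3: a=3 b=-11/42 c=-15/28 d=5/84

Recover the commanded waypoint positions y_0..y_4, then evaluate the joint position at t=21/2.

y_0=3 y_1=0 y_2=1 y_3=3 y_4=-1
S(21/2) = 359/224

y_0 = S_0(0) = a_0 = 3
y_1 = S_1(0) = a_1 = 0
y_2 = S_2(0) = a_2 = 1
y_3 = S_3(0) = a_3 = 3
y_4 = S_3(3) = -1
t_q=21/2 is in segment 3 (τ=3/2); S_3(τ)=359/224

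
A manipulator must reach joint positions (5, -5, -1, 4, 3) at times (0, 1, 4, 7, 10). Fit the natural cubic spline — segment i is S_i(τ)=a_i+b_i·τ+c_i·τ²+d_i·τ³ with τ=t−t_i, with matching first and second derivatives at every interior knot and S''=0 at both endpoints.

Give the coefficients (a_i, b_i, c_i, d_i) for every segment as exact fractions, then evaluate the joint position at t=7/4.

  seg 0: a=5 b=-935/81 c=0 d=125/81
  seg 1: a=-5 b=-560/81 c=125/27 d=-457/729
  seg 2: a=-1 b=319/81 c=-82/81 d=62/729
  seg 3: a=4 b=13/81 c=-20/81 d=20/729
S(7/4) = -4519/576

Δ: Δ0=-10, Δ1=4/3, Δ2=5/3, Δ3=-1/3
row 1: diag=8, rhs=68; c'=3/8, d'=17/2
row 2: denom=12−3·3/8=87/8; d'=(2−3·17/2)/(87/8)=-188/87
row 3: denom=12−3·8/29=324/29; d'=(-12−3·-188/87)/(324/29)=-40/81
back: M3=-40/81
back: M2=-188/87−8/29·-40/81=-164/81
back: M1=17/2−3/8·-164/81=250/27
M: M0=0, M1=250/27, M2=-164/81, M3=-40/81, M4=0
seg 0: a=5, c=M0/2=0, d=(M1−M0)/(6·1)=125/81, b=Δ0−h0·(2M0+M1)/6=-935/81
seg 1: a=-5, c=M1/2=125/27, d=(M2−M1)/(6·3)=-457/729, b=Δ1−h1·(2M1+M2)/6=-560/81
seg 2: a=-1, c=M2/2=-82/81, d=(M3−M2)/(6·3)=62/729, b=Δ2−h2·(2M2+M3)/6=319/81
seg 3: a=4, c=M3/2=-20/81, d=(M4−M3)/(6·3)=20/729, b=Δ3−h3·(2M3+M4)/6=13/81
t_q=7/4 → seg 1, τ=3/4; S=-5+-560/81·τ+125/27·τ²+-457/729·τ³=-4519/576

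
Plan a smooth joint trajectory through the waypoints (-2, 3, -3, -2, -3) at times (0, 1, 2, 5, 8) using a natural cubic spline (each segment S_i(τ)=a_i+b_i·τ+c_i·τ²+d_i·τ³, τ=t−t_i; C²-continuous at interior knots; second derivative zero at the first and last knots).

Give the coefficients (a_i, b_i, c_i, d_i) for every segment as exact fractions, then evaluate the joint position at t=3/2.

  seg 0: a=-2 b=905/112 c=0 d=-345/112
  seg 1: a=3 b=-65/56 c=-1035/112 d=493/112
  seg 2: a=-3 b=-103/16 c=111/28 d=-1721/3024
  seg 3: a=-2 b=111/56 c=-389/336 d=389/3024
S(3/2) = 591/896

Δ: Δ0=5, Δ1=-6, Δ2=1/3, Δ3=-1/3
row 1: diag=4, rhs=-66; c'=1/4, d'=-33/2
row 2: denom=8−1·1/4=31/4; d'=(38−1·-33/2)/(31/4)=218/31
row 3: denom=12−3·12/31=336/31; d'=(-4−3·218/31)/(336/31)=-389/168
back: M3=-389/168
back: M2=218/31−12/31·-389/168=111/14
back: M1=-33/2−1/4·111/14=-1035/56
M: M0=0, M1=-1035/56, M2=111/14, M3=-389/168, M4=0
seg 0: a=-2, c=M0/2=0, d=(M1−M0)/(6·1)=-345/112, b=Δ0−h0·(2M0+M1)/6=905/112
seg 1: a=3, c=M1/2=-1035/112, d=(M2−M1)/(6·1)=493/112, b=Δ1−h1·(2M1+M2)/6=-65/56
seg 2: a=-3, c=M2/2=111/28, d=(M3−M2)/(6·3)=-1721/3024, b=Δ2−h2·(2M2+M3)/6=-103/16
seg 3: a=-2, c=M3/2=-389/336, d=(M4−M3)/(6·3)=389/3024, b=Δ3−h3·(2M3+M4)/6=111/56
t_q=3/2 → seg 1, τ=1/2; S=3+-65/56·τ+-1035/112·τ²+493/112·τ³=591/896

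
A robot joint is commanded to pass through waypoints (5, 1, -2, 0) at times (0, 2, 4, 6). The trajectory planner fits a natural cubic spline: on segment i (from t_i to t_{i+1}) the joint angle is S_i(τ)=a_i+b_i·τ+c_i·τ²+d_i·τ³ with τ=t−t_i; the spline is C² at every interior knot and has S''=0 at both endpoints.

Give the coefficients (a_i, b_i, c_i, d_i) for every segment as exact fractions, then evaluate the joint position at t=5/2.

  seg 0: a=5 b=-59/30 c=0 d=-1/120
  seg 1: a=1 b=-31/15 c=-1/20 d=1/6
  seg 2: a=-2 b=-4/15 c=19/20 d=-19/120
S(5/2) = -1/40

Δ: Δ0=-2, Δ1=-3/2, Δ2=1
row 1: diag=8, rhs=3; c'=1/4, d'=3/8
row 2: denom=8−2·1/4=15/2; d'=(15−2·3/8)/(15/2)=19/10
back: M2=19/10
back: M1=3/8−1/4·19/10=-1/10
M: M0=0, M1=-1/10, M2=19/10, M3=0
seg 0: a=5, c=M0/2=0, d=(M1−M0)/(6·2)=-1/120, b=Δ0−h0·(2M0+M1)/6=-59/30
seg 1: a=1, c=M1/2=-1/20, d=(M2−M1)/(6·2)=1/6, b=Δ1−h1·(2M1+M2)/6=-31/15
seg 2: a=-2, c=M2/2=19/20, d=(M3−M2)/(6·2)=-19/120, b=Δ2−h2·(2M2+M3)/6=-4/15
t_q=5/2 → seg 1, τ=1/2; S=1+-31/15·τ+-1/20·τ²+1/6·τ³=-1/40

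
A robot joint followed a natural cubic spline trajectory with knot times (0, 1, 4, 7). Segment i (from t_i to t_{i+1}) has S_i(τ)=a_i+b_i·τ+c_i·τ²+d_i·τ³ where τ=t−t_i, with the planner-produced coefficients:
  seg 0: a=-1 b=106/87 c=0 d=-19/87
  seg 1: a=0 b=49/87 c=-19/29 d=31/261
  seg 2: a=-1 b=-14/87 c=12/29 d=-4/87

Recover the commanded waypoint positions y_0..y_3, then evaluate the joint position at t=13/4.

y_0=-1 y_1=0 y_2=-1 y_3=1
S(13/4) = -1293/1856

y_0 = S_0(0) = a_0 = -1
y_1 = S_1(0) = a_1 = 0
y_2 = S_2(0) = a_2 = -1
y_3 = S_2(3) = 1
t_q=13/4 is in segment 1 (τ=9/4); S_1(τ)=-1293/1856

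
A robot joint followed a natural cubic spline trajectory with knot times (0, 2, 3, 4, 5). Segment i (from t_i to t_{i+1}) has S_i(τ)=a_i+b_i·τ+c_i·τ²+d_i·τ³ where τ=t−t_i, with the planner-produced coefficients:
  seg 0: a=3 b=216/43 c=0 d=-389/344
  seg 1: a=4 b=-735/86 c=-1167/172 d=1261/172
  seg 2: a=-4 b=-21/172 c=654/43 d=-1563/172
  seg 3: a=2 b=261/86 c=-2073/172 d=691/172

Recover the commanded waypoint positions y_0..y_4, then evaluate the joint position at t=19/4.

y_0=3 y_1=4 y_2=-4 y_3=2 y_4=-3
S(19/4) = -8899/11008

y_0 = S_0(0) = a_0 = 3
y_1 = S_1(0) = a_1 = 4
y_2 = S_2(0) = a_2 = -4
y_3 = S_3(0) = a_3 = 2
y_4 = S_3(1) = -3
t_q=19/4 is in segment 3 (τ=3/4); S_3(τ)=-8899/11008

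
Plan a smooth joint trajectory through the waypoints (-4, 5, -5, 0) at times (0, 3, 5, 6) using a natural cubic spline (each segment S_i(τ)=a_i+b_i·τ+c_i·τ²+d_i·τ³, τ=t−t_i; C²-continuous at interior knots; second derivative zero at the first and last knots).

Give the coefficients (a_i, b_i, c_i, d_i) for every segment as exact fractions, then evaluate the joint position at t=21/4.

Δ: Δ0=3, Δ1=-5, Δ2=5
row 1: diag=10, rhs=-48; c'=1/5, d'=-24/5
row 2: denom=6−2·1/5=28/5; d'=(60−2·-24/5)/(28/5)=87/7
back: M2=87/7
back: M1=-24/5−1/5·87/7=-51/7
M: M0=0, M1=-51/7, M2=87/7, M3=0
seg 0: a=-4, c=M0/2=0, d=(M1−M0)/(6·3)=-17/42, b=Δ0−h0·(2M0+M1)/6=93/14
seg 1: a=5, c=M1/2=-51/14, d=(M2−M1)/(6·2)=23/14, b=Δ1−h1·(2M1+M2)/6=-30/7
seg 2: a=-5, c=M2/2=87/14, d=(M3−M2)/(6·1)=-29/14, b=Δ2−h2·(2M2+M3)/6=6/7
t_q=21/4 → seg 2, τ=1/4; S=-5+6/7·τ+87/14·τ²+-29/14·τ³=-567/128

  seg 0: a=-4 b=93/14 c=0 d=-17/42
  seg 1: a=5 b=-30/7 c=-51/14 d=23/14
  seg 2: a=-5 b=6/7 c=87/14 d=-29/14
S(21/4) = -567/128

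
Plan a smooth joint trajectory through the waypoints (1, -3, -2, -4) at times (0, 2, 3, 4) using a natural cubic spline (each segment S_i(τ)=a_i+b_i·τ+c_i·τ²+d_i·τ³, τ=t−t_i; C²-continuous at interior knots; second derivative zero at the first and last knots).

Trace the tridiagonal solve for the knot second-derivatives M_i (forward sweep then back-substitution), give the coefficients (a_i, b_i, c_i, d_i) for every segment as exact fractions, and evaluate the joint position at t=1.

Δ: Δ0=-2, Δ1=1, Δ2=-2
row 1: diag=6, rhs=18; c'=1/6, d'=3
row 2: denom=4−1·1/6=23/6; d'=(-18−1·3)/(23/6)=-126/23
back: M2=-126/23
back: M1=3−1/6·-126/23=90/23
M: M0=0, M1=90/23, M2=-126/23, M3=0
seg 0: a=1, c=M0/2=0, d=(M1−M0)/(6·2)=15/46, b=Δ0−h0·(2M0+M1)/6=-76/23
seg 1: a=-3, c=M1/2=45/23, d=(M2−M1)/(6·1)=-36/23, b=Δ1−h1·(2M1+M2)/6=14/23
seg 2: a=-2, c=M2/2=-63/23, d=(M3−M2)/(6·1)=21/23, b=Δ2−h2·(2M2+M3)/6=-4/23
t_q=1 → seg 0, τ=1; S=1+-76/23·τ+0·τ²+15/46·τ³=-91/46

  seg 0: a=1 b=-76/23 c=0 d=15/46
  seg 1: a=-3 b=14/23 c=45/23 d=-36/23
  seg 2: a=-2 b=-4/23 c=-63/23 d=21/23
S(1) = -91/46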